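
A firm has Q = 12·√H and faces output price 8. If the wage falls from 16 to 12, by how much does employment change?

From P·MP_H = w with MP_H = 6·H^(-1/2), the labor demand is H(w) = (48/w)^(2).
At w = 16: H = 9. At w = 12: H = 16.
ΔH = 16 − 9 = 7.

ΔH = 7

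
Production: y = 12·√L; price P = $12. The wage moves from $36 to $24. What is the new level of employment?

From P·MP_L = w with MP_L = 6·L^(-1/2), the labor demand is L(w) = (72/w)^(2).
At w = 36: L = 4. At w = 24: L = 9.

L* = 9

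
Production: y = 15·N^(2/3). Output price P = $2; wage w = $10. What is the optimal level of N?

N* = 8

MP_N = (2/3)·15·N^(-1/3) = 10·N^(-1/3).
Profit maximization for a price taker requires P·MP_N = w: 2·10·N^(-1/3) = 10.
So N^(-1/3) = 0.5, which gives N = 8.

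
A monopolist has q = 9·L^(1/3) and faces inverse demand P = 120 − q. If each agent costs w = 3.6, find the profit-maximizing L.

Marginal revenue from the inverse demand is MR = 120 − 2q.
The marginal product is MP_L = 3·L^(-2/3).
A monopolist hires until marginal revenue product equals the wage: MR·MP_L = w.
At L, q = 9·L^(1/3). Substituting and solving: (120 − 18·L^(1/3))·3·L^(-2/3) = 3.6 gives L = 125.

L* = 125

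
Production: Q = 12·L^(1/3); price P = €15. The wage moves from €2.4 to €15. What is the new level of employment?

From P·MP_L = w with MP_L = 4·L^(-2/3), the labor demand is L(w) = (60/w)^(3/2).
At w = 2.4: L = 125. At w = 15: L = 8.

L* = 8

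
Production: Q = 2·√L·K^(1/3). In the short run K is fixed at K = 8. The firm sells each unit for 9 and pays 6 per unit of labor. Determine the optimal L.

With K = 8, MP_L = (1/2)·2·L^(-1/2)·8^(1/3) = 2·L^(-1/2).
Profit maximization for a price taker requires P·MP_L = w: 9·2·L^(-1/2) = 6.
So L^(-1/2) = 1/3, which gives L = 9.

L* = 9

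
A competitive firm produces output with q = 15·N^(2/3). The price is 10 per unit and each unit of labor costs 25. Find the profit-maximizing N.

MP_N = (2/3)·15·N^(-1/3) = 10·N^(-1/3).
Profit maximization for a price taker requires P·MP_N = w: 10·10·N^(-1/3) = 25.
So N^(-1/3) = 0.25, which gives N = 64.

N* = 64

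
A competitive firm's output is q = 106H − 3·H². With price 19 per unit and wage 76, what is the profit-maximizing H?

H* = 17

The marginal product of H is MP_H = 106 − 6H.
A price-taking firm hires until the value of the marginal product equals the wage: P·MP_H = w, so 19·(106 − 6H) = 76.
Then 106 − 6H = 4, giving H = 17.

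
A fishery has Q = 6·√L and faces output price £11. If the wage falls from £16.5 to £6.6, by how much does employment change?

ΔL = 21

From P·MP_L = w with MP_L = 3·L^(-1/2), the labor demand is L(w) = (33/w)^(2).
At w = 16.5: L = 4. At w = 6.6: L = 25.
ΔL = 25 − 4 = 21.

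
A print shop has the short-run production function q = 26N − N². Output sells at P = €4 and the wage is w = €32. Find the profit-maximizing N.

N* = 9

The marginal product of N is MP_N = 26 − 2N.
A price-taking firm hires until the value of the marginal product equals the wage: P·MP_N = w, so 4·(26 − 2N) = 32.
Then 26 − 2N = 8, giving N = 9.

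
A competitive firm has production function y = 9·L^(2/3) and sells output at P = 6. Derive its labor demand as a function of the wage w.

MP_L = (2/3)·9·L^(-1/3) = 6·L^(-1/3).
Setting P·MP_L = w: 36·L^(-1/3) = w.
Solving for L: L^(-1/3) = w/36, so L = (36/w)^(3).

L(w) = 46656/w³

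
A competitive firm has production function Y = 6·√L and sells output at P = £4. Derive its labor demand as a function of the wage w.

L(w) = 144/w²

MP_L = (1/2)·6·L^(-1/2) = 3·L^(-1/2).
Setting P·MP_L = w: 12·L^(-1/2) = w.
Solving for L: L^(-1/2) = w/12, so L = (12/w)^(2).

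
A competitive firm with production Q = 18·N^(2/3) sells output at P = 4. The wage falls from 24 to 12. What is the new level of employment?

N* = 64

From P·MP_N = w with MP_N = 12·N^(-1/3), the labor demand is N(w) = (48/w)^(3).
At w = 24: N = 8. At w = 12: N = 64.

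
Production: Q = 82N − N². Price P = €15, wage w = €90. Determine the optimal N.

The marginal product of N is MP_N = 82 − 2N.
A price-taking firm hires until the value of the marginal product equals the wage: P·MP_N = w, so 15·(82 − 2N) = 90.
Then 82 − 2N = 6, giving N = 38.

N* = 38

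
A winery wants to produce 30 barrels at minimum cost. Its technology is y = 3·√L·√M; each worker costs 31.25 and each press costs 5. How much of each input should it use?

L* = 4, M* = 25

Cost minimization requires the marginal rate of technical substitution to equal the input-price ratio: MP_L/MP_M = w/r.
Here MP_L/MP_M = (1/2)·(M/L)/(1/2) = (M/L). Setting this equal to 31.25/5 = 6.25 gives M = 6.25L.
Substituting into y = 30: 3·L^(1/2)·(6.25L)^(1/2) = 30.
Solving, L = 4 and M = 25.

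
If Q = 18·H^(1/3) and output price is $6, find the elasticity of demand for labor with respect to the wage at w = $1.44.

ε = -1.5

MP_H = (1/3)·18·H^(-2/3), so P·MP_H = w gives 36·H^(-2/3) = w.
Solving, H(w) = (36/w)^(3/2). This is a constant-elasticity form: H ∝ w^(−3/2), so ε = −3/2.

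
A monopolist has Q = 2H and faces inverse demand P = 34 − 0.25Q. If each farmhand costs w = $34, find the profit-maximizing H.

H* = 17

Marginal revenue from the inverse demand is MR = 34 − 0.5Q.
The marginal product is MP_H = 2.
A monopolist hires until marginal revenue product equals the wage: MR·MP_H = w.
(34 − H)·2 = 34, so H = 17.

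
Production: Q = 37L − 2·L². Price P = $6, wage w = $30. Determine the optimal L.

The marginal product of L is MP_L = 37 − 4L.
A price-taking firm hires until the value of the marginal product equals the wage: P·MP_L = w, so 6·(37 − 4L) = 30.
Then 37 − 4L = 5, giving L = 8.

L* = 8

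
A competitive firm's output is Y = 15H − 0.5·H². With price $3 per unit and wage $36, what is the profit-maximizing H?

H* = 3

The marginal product of H is MP_H = 15 − H.
A price-taking firm hires until the value of the marginal product equals the wage: P·MP_H = w, so 3·(15 − H) = 36.
Then 15 − H = 12, giving H = 3.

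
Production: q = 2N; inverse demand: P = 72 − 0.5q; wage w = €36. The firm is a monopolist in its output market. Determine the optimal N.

N* = 27

Marginal revenue from the inverse demand is MR = 72 − q.
The marginal product is MP_N = 2.
A monopolist hires until marginal revenue product equals the wage: MR·MP_N = w.
(72 − 2N)·2 = 36, so N = 27.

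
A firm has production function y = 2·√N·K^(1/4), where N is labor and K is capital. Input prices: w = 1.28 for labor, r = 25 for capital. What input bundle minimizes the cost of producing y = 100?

N* = 625, K* = 16

Cost minimization requires the marginal rate of technical substitution to equal the input-price ratio: MP_N/MP_K = w/r.
Here MP_N/MP_K = (1/2)·(K/N)/(1/4) = 2·(K/N). Setting this equal to 1.28/25 = 0.0512 gives K = 0.0256N.
Substituting into y = 100: 2·N^(1/2)·(0.0256N)^(1/4) = 100.
Solving, N = 625 and K = 16.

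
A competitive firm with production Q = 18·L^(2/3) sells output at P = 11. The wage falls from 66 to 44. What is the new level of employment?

L* = 27

From P·MP_L = w with MP_L = 12·L^(-1/3), the labor demand is L(w) = (132/w)^(3).
At w = 66: L = 8. At w = 44: L = 27.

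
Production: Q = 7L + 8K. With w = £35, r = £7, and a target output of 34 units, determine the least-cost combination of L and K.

L* = 0, K* = 4.25

The inputs are perfect substitutes, so the firm uses whichever has the lower cost per unit of output.
Cost per unit of output via L is w/7 = 5; via K it is r/8 = 0.875. K is cheaper.
Producing Q = 34 with K alone: L = 0, K = 4.25.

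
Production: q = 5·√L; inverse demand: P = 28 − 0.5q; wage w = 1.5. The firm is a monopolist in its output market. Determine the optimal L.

L* = 25

Marginal revenue from the inverse demand is MR = 28 − q.
The marginal product is MP_L = 2.5·L^(-1/2).
A monopolist hires until marginal revenue product equals the wage: MR·MP_L = w.
At L, q = 5·√L. Substituting and solving: (28 − 5·√L)·2.5·L^(-1/2) = 1.5 gives L = 25.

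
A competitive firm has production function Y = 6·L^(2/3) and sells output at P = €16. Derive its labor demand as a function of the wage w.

MP_L = (2/3)·6·L^(-1/3) = 4·L^(-1/3).
Setting P·MP_L = w: 64·L^(-1/3) = w.
Solving for L: L^(-1/3) = w/64, so L = (64/w)^(3).

L(w) = 262144/w³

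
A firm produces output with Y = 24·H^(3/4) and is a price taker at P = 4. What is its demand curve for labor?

H(w) = (72/w)^(4)

MP_H = (3/4)·24·H^(-1/4) = 18·H^(-1/4).
Setting P·MP_H = w: 72·H^(-1/4) = w.
Solving for H: H^(-1/4) = w/72, so H = (72/w)^(4).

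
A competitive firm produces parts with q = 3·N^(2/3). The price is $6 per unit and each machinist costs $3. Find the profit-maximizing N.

N* = 64

MP_N = (2/3)·3·N^(-1/3) = 2·N^(-1/3).
Profit maximization for a price taker requires P·MP_N = w: 6·2·N^(-1/3) = 3.
So N^(-1/3) = 0.25, which gives N = 64.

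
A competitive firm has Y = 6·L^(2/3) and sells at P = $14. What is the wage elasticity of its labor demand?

ε = -3

MP_L = (2/3)·6·L^(-1/3), so P·MP_L = w gives 56·L^(-1/3) = w.
Solving, L(w) = (56/w)^(3). This is a constant-elasticity form: L ∝ w^(−3), so ε = −3.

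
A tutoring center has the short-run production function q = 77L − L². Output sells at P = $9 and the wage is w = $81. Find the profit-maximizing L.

The marginal product of L is MP_L = 77 − 2L.
A price-taking firm hires until the value of the marginal product equals the wage: P·MP_L = w, so 9·(77 − 2L) = 81.
Then 77 − 2L = 9, giving L = 34.

L* = 34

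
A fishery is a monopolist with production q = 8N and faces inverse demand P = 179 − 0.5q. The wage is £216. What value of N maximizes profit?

Marginal revenue from the inverse demand is MR = 179 − q.
The marginal product is MP_N = 8.
A monopolist hires until marginal revenue product equals the wage: MR·MP_N = w.
(179 − 8N)·8 = 216, so N = 19.

N* = 19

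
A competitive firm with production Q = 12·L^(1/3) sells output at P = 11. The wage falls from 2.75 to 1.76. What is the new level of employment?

L* = 125

From P·MP_L = w with MP_L = 4·L^(-2/3), the labor demand is L(w) = (44/w)^(3/2).
At w = 2.75: L = 64. At w = 1.76: L = 125.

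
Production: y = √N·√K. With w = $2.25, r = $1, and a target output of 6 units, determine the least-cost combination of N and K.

N* = 4, K* = 9

Cost minimization requires the marginal rate of technical substitution to equal the input-price ratio: MP_N/MP_K = w/r.
Here MP_N/MP_K = (1/2)·(K/N)/(1/2) = (K/N). Setting this equal to 2.25/1 = 2.25 gives K = 2.25N.
Substituting into y = 6: N^(1/2)·(2.25N)^(1/2) = 6.
Solving, N = 4 and K = 9.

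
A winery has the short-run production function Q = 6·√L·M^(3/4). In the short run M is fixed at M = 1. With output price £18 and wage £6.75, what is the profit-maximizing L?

L* = 64

With M = 1, MP_L = (1/2)·6·L^(-1/2)·1^(3/4) = 3·L^(-1/2).
Profit maximization for a price taker requires P·MP_L = w: 18·3·L^(-1/2) = 6.75.
So L^(-1/2) = 0.125, which gives L = 64.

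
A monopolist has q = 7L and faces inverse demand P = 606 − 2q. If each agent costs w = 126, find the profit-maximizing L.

L* = 21

Marginal revenue from the inverse demand is MR = 606 − 4q.
The marginal product is MP_L = 7.
A monopolist hires until marginal revenue product equals the wage: MR·MP_L = w.
(606 − 28L)·7 = 126, so L = 21.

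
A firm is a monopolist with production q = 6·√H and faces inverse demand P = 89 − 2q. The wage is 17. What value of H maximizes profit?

Marginal revenue from the inverse demand is MR = 89 − 4q.
The marginal product is MP_H = 3·H^(-1/2).
A monopolist hires until marginal revenue product equals the wage: MR·MP_H = w.
At H, q = 6·√H. Substituting and solving: (89 − 24·√H)·3·H^(-1/2) = 17 gives H = 9.

H* = 9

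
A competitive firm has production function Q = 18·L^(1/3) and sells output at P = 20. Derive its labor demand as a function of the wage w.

L(w) = (120/w)^(3/2)

MP_L = (1/3)·18·L^(-2/3) = 6·L^(-2/3).
Setting P·MP_L = w: 120·L^(-2/3) = w.
Solving for L: L^(-2/3) = w/120, so L = (120/w)^(3/2).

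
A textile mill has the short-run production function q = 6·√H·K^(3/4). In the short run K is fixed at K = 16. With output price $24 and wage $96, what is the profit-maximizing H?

H* = 36

With K = 16, MP_H = (1/2)·6·H^(-1/2)·16^(3/4) = 24·H^(-1/2).
Profit maximization for a price taker requires P·MP_H = w: 24·24·H^(-1/2) = 96.
So H^(-1/2) = 1/6, which gives H = 36.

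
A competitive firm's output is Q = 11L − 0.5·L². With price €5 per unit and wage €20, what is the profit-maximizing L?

The marginal product of L is MP_L = 11 − L.
A price-taking firm hires until the value of the marginal product equals the wage: P·MP_L = w, so 5·(11 − L) = 20.
Then 11 − L = 4, giving L = 7.

L* = 7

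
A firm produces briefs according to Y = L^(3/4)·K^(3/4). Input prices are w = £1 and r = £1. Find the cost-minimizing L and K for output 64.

L* = 16, K* = 16

Cost minimization requires the marginal rate of technical substitution to equal the input-price ratio: MP_L/MP_K = w/r.
Here MP_L/MP_K = (3/4)·(K/L)/(3/4) = (K/L). Setting this equal to 1/1 = 1 gives K = L.
Substituting into Y = 64: L^(3/4)·(L)^(3/4) = 64.
Solving, L = 16 and K = 16.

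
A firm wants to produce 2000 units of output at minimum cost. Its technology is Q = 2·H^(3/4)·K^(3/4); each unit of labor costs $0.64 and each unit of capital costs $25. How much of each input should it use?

Cost minimization requires the marginal rate of technical substitution to equal the input-price ratio: MP_H/MP_K = w/r.
Here MP_H/MP_K = (3/4)·(K/H)/(3/4) = (K/H). Setting this equal to 0.64/25 = 0.0256 gives K = 0.0256H.
Substituting into Q = 2000: 2·H^(3/4)·(0.0256H)^(3/4) = 2000.
Solving, H = 625 and K = 16.

H* = 625, K* = 16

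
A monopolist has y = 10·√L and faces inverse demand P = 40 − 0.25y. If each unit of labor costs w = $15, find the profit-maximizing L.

L* = 25

Marginal revenue from the inverse demand is MR = 40 − 0.5y.
The marginal product is MP_L = 5·L^(-1/2).
A monopolist hires until marginal revenue product equals the wage: MR·MP_L = w.
At L, y = 10·√L. Substituting and solving: (40 − 5·√L)·5·L^(-1/2) = 15 gives L = 25.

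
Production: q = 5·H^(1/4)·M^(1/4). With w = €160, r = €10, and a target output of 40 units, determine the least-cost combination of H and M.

Cost minimization requires the marginal rate of technical substitution to equal the input-price ratio: MP_H/MP_M = w/r.
Here MP_H/MP_M = (1/4)·(M/H)/(1/4) = (M/H). Setting this equal to 160/10 = 16 gives M = 16H.
Substituting into q = 40: 5·H^(1/4)·(16H)^(1/4) = 40.
Solving, H = 16 and M = 256.

H* = 16, M* = 256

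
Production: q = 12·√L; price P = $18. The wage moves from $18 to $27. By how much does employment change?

ΔL = -20

From P·MP_L = w with MP_L = 6·L^(-1/2), the labor demand is L(w) = (108/w)^(2).
At w = 18: L = 36. At w = 27: L = 16.
ΔL = 16 − 36 = -20.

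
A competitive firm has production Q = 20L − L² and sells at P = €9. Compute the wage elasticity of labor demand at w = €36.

ε = -0.25

From P·MP_L = w with MP_L = 20 − 2L, labor demand is L(w) = (20 − w/9)/2.
dL/dw = −1/(18) = -1/18.
At w = 36, L = 8, so ε = (dL/dw)·(w/L) = (-1/18)·(36/8) = -0.25.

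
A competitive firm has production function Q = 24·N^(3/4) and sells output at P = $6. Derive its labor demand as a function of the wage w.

MP_N = (3/4)·24·N^(-1/4) = 18·N^(-1/4).
Setting P·MP_N = w: 108·N^(-1/4) = w.
Solving for N: N^(-1/4) = w/108, so N = (108/w)^(4).

N(w) = (108/w)^(4)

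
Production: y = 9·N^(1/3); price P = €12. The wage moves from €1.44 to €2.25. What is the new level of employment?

N* = 64

From P·MP_N = w with MP_N = 3·N^(-2/3), the labor demand is N(w) = (36/w)^(3/2).
At w = 1.44: N = 125. At w = 2.25: N = 64.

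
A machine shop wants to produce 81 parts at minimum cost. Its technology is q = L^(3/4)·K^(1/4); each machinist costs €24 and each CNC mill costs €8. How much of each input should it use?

L* = 81, K* = 81

Cost minimization requires the marginal rate of technical substitution to equal the input-price ratio: MP_L/MP_K = w/r.
Here MP_L/MP_K = (3/4)·(K/L)/(1/4) = 3·(K/L). Setting this equal to 24/8 = 3 gives K = L.
Substituting into q = 81: L^(3/4)·(L)^(1/4) = 81.
Solving, L = 81 and K = 81.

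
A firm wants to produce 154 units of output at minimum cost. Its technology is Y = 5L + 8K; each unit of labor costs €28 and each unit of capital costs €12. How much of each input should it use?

L* = 0, K* = 19.25

The inputs are perfect substitutes, so the firm uses whichever has the lower cost per unit of output.
Cost per unit of output via L is w/5 = 5.6; via K it is r/8 = 1.5. K is cheaper.
Producing Y = 154 with K alone: L = 0, K = 19.25.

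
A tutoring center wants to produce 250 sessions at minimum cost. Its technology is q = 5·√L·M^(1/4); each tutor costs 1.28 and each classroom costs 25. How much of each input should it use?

L* = 625, M* = 16

Cost minimization requires the marginal rate of technical substitution to equal the input-price ratio: MP_L/MP_M = w/r.
Here MP_L/MP_M = (1/2)·(M/L)/(1/4) = 2·(M/L). Setting this equal to 1.28/25 = 0.0512 gives M = 0.0256L.
Substituting into q = 250: 5·L^(1/2)·(0.0256L)^(1/4) = 250.
Solving, L = 625 and M = 16.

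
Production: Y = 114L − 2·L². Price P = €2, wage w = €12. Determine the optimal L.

L* = 27

The marginal product of L is MP_L = 114 − 4L.
A price-taking firm hires until the value of the marginal product equals the wage: P·MP_L = w, so 2·(114 − 4L) = 12.
Then 114 − 4L = 6, giving L = 27.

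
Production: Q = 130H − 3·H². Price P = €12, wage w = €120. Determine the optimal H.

The marginal product of H is MP_H = 130 − 6H.
A price-taking firm hires until the value of the marginal product equals the wage: P·MP_H = w, so 12·(130 − 6H) = 120.
Then 130 − 6H = 10, giving H = 20.

H* = 20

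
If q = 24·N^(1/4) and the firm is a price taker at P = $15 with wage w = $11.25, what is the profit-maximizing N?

MP_N = (1/4)·24·N^(-3/4) = 6·N^(-3/4).
Profit maximization for a price taker requires P·MP_N = w: 15·6·N^(-3/4) = 11.25.
So N^(-3/4) = 0.125, which gives N = 16.

N* = 16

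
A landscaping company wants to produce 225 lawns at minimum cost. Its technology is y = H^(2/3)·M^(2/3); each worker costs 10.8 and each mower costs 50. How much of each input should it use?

Cost minimization requires the marginal rate of technical substitution to equal the input-price ratio: MP_H/MP_M = w/r.
Here MP_H/MP_M = (2/3)·(M/H)/(2/3) = (M/H). Setting this equal to 10.8/50 = 0.216 gives M = 0.216H.
Substituting into y = 225: H^(2/3)·(0.216H)^(2/3) = 225.
Solving, H = 125 and M = 27.

H* = 125, M* = 27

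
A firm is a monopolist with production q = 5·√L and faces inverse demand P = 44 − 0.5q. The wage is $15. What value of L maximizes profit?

Marginal revenue from the inverse demand is MR = 44 − q.
The marginal product is MP_L = 2.5·L^(-1/2).
A monopolist hires until marginal revenue product equals the wage: MR·MP_L = w.
At L, q = 5·√L. Substituting and solving: (44 − 5·√L)·2.5·L^(-1/2) = 15 gives L = 16.

L* = 16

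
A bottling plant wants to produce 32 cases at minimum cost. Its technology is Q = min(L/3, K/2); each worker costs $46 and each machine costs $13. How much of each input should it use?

With a fixed-proportions technology, the cost-minimizing bundle uses no slack in either input: L/3 = K/2 = Q.
So L = 3·32 = 96 and K = 2·32 = 64.

L* = 96, K* = 64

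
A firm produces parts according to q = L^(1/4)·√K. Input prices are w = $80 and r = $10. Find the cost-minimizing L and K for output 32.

Cost minimization requires the marginal rate of technical substitution to equal the input-price ratio: MP_L/MP_K = w/r.
Here MP_L/MP_K = (1/4)·(K/L)/(1/2) = 0.5·(K/L). Setting this equal to 80/10 = 8 gives K = 16L.
Substituting into q = 32: L^(1/4)·(16L)^(1/2) = 32.
Solving, L = 16 and K = 256.

L* = 16, K* = 256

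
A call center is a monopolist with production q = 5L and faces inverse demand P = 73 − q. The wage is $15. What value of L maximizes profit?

L* = 7

Marginal revenue from the inverse demand is MR = 73 − 2q.
The marginal product is MP_L = 5.
A monopolist hires until marginal revenue product equals the wage: MR·MP_L = w.
(73 − 10L)·5 = 15, so L = 7.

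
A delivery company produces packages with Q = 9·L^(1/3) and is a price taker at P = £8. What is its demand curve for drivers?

L(w) = (24/w)^(3/2)

MP_L = (1/3)·9·L^(-2/3) = 3·L^(-2/3).
Setting P·MP_L = w: 24·L^(-2/3) = w.
Solving for L: L^(-2/3) = w/24, so L = (24/w)^(3/2).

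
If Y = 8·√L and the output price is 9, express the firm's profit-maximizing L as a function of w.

MP_L = (1/2)·8·L^(-1/2) = 4·L^(-1/2).
Setting P·MP_L = w: 36·L^(-1/2) = w.
Solving for L: L^(-1/2) = w/36, so L = (36/w)^(2).

L(w) = 1296/w²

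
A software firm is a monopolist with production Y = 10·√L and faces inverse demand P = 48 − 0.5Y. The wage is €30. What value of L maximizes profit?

L* = 9

Marginal revenue from the inverse demand is MR = 48 − Y.
The marginal product is MP_L = 5·L^(-1/2).
A monopolist hires until marginal revenue product equals the wage: MR·MP_L = w.
At L, Y = 10·√L. Substituting and solving: (48 − 10·√L)·5·L^(-1/2) = 30 gives L = 9.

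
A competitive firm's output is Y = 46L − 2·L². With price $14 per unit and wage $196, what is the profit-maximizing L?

The marginal product of L is MP_L = 46 − 4L.
A price-taking firm hires until the value of the marginal product equals the wage: P·MP_L = w, so 14·(46 − 4L) = 196.
Then 46 − 4L = 14, giving L = 8.

L* = 8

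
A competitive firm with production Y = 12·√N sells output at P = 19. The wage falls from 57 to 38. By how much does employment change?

ΔN = 5

From P·MP_N = w with MP_N = 6·N^(-1/2), the labor demand is N(w) = (114/w)^(2).
At w = 57: N = 4. At w = 38: N = 9.
ΔN = 9 − 4 = 5.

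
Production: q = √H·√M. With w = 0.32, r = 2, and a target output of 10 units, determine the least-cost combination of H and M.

H* = 25, M* = 4

Cost minimization requires the marginal rate of technical substitution to equal the input-price ratio: MP_H/MP_M = w/r.
Here MP_H/MP_M = (1/2)·(M/H)/(1/2) = (M/H). Setting this equal to 0.32/2 = 0.16 gives M = 0.16H.
Substituting into q = 10: H^(1/2)·(0.16H)^(1/2) = 10.
Solving, H = 25 and M = 4.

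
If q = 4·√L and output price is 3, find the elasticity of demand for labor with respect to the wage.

MP_L = (1/2)·4·L^(-1/2), so P·MP_L = w gives 6·L^(-1/2) = w.
Solving, L(w) = (6/w)^(2). This is a constant-elasticity form: L ∝ w^(−2), so ε = −2.

ε = -2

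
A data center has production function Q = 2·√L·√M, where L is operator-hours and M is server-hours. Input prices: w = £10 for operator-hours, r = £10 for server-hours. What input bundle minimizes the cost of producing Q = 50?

Cost minimization requires the marginal rate of technical substitution to equal the input-price ratio: MP_L/MP_M = w/r.
Here MP_L/MP_M = (1/2)·(M/L)/(1/2) = (M/L). Setting this equal to 10/10 = 1 gives M = L.
Substituting into Q = 50: 2·L^(1/2)·(L)^(1/2) = 50.
Solving, L = 25 and M = 25.

L* = 25, M* = 25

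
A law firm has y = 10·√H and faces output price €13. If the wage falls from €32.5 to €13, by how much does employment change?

From P·MP_H = w with MP_H = 5·H^(-1/2), the labor demand is H(w) = (65/w)^(2).
At w = 32.5: H = 4. At w = 13: H = 25.
ΔH = 25 − 4 = 21.

ΔH = 21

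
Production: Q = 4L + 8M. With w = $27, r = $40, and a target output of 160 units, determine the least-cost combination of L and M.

The inputs are perfect substitutes, so the firm uses whichever has the lower cost per unit of output.
Cost per unit of output via L is w/4 = 6.75; via M it is r/8 = 5. M is cheaper.
Producing Q = 160 with M alone: L = 0, M = 20.

L* = 0, M* = 20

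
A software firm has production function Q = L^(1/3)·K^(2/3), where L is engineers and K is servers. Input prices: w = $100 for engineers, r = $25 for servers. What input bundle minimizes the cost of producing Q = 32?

Cost minimization requires the marginal rate of technical substitution to equal the input-price ratio: MP_L/MP_K = w/r.
Here MP_L/MP_K = (1/3)·(K/L)/(2/3) = 0.5·(K/L). Setting this equal to 100/25 = 4 gives K = 8L.
Substituting into Q = 32: L^(1/3)·(8L)^(2/3) = 32.
Solving, L = 8 and K = 64.

L* = 8, K* = 64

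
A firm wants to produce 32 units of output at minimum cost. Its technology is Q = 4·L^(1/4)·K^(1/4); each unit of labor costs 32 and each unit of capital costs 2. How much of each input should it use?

L* = 16, K* = 256

Cost minimization requires the marginal rate of technical substitution to equal the input-price ratio: MP_L/MP_K = w/r.
Here MP_L/MP_K = (1/4)·(K/L)/(1/4) = (K/L). Setting this equal to 32/2 = 16 gives K = 16L.
Substituting into Q = 32: 4·L^(1/4)·(16L)^(1/4) = 32.
Solving, L = 16 and K = 256.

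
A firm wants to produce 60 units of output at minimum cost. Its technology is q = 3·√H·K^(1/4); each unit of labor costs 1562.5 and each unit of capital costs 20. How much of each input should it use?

Cost minimization requires the marginal rate of technical substitution to equal the input-price ratio: MP_H/MP_K = w/r.
Here MP_H/MP_K = (1/2)·(K/H)/(1/4) = 2·(K/H). Setting this equal to 1562.5/20 = 78.125 gives K = 39.0625H.
Substituting into q = 60: 3·H^(1/2)·(39.0625H)^(1/4) = 60.
Solving, H = 16 and K = 625.

H* = 16, K* = 625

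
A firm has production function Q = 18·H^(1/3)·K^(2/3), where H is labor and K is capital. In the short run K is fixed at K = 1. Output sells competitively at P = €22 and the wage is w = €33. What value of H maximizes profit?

With K = 1, MP_H = (1/3)·18·H^(-2/3)·1^(2/3) = 6·H^(-2/3).
Profit maximization for a price taker requires P·MP_H = w: 22·6·H^(-2/3) = 33.
So H^(-2/3) = 0.25, which gives H = 8.

H* = 8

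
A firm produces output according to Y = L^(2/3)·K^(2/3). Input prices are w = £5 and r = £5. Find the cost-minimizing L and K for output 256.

Cost minimization requires the marginal rate of technical substitution to equal the input-price ratio: MP_L/MP_K = w/r.
Here MP_L/MP_K = (2/3)·(K/L)/(2/3) = (K/L). Setting this equal to 5/5 = 1 gives K = L.
Substituting into Y = 256: L^(2/3)·(L)^(2/3) = 256.
Solving, L = 64 and K = 64.

L* = 64, K* = 64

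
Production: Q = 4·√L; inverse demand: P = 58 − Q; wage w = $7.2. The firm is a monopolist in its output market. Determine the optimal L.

L* = 25

Marginal revenue from the inverse demand is MR = 58 − 2Q.
The marginal product is MP_L = 2·L^(-1/2).
A monopolist hires until marginal revenue product equals the wage: MR·MP_L = w.
At L, Q = 4·√L. Substituting and solving: (58 − 8·√L)·2·L^(-1/2) = 7.2 gives L = 25.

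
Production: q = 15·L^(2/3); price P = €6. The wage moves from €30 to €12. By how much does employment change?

ΔL = 117

From P·MP_L = w with MP_L = 10·L^(-1/3), the labor demand is L(w) = (60/w)^(3).
At w = 30: L = 8. At w = 12: L = 125.
ΔL = 125 − 8 = 117.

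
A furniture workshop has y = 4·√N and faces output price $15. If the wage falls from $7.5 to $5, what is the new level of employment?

From P·MP_N = w with MP_N = 2·N^(-1/2), the labor demand is N(w) = (30/w)^(2).
At w = 7.5: N = 16. At w = 5: N = 36.

N* = 36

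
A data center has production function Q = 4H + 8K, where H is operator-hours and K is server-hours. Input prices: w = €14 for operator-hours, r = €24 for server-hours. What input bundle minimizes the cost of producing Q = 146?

The inputs are perfect substitutes, so the firm uses whichever has the lower cost per unit of output.
Cost per unit of output via H is w/4 = 3.5; via K it is r/8 = 3. K is cheaper.
Producing Q = 146 with K alone: H = 0, K = 18.25.

H* = 0, K* = 18.25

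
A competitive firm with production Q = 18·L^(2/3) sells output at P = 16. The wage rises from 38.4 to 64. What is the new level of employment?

L* = 27

From P·MP_L = w with MP_L = 12·L^(-1/3), the labor demand is L(w) = (192/w)^(3).
At w = 38.4: L = 125. At w = 64: L = 27.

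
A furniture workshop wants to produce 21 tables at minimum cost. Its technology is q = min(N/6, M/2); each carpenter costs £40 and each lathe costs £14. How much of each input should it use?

N* = 126, M* = 42

With a fixed-proportions technology, the cost-minimizing bundle uses no slack in either input: N/6 = M/2 = q.
So N = 6·21 = 126 and M = 2·21 = 42.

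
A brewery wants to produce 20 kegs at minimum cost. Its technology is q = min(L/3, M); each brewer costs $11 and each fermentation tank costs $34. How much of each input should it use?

L* = 60, M* = 20

With a fixed-proportions technology, the cost-minimizing bundle uses no slack in either input: L/3 = M = q.
So L = 3·20 = 60 and M = 20.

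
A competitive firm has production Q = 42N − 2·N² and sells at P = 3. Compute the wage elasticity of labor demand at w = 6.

ε = -0.05

From P·MP_N = w with MP_N = 42 − 4N, labor demand is N(w) = (42 − w/3)/4.
dN/dw = −1/(12) = -1/12.
At w = 6, N = 10, so ε = (dN/dw)·(w/N) = (-1/12)·(6/10) = -0.05.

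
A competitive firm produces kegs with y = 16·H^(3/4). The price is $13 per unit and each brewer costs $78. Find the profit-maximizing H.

MP_H = (3/4)·16·H^(-1/4) = 12·H^(-1/4).
Profit maximization for a price taker requires P·MP_H = w: 13·12·H^(-1/4) = 78.
So H^(-1/4) = 0.5, which gives H = 16.

H* = 16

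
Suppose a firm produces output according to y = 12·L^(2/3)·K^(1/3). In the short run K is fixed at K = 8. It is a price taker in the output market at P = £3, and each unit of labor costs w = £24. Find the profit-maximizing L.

L* = 8

With K = 8, MP_L = (2/3)·12·L^(-1/3)·8^(1/3) = 16·L^(-1/3).
Profit maximization for a price taker requires P·MP_L = w: 3·16·L^(-1/3) = 24.
So L^(-1/3) = 0.5, which gives L = 8.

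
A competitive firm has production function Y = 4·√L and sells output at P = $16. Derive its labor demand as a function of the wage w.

L(w) = 1024/w²

MP_L = (1/2)·4·L^(-1/2) = 2·L^(-1/2).
Setting P·MP_L = w: 32·L^(-1/2) = w.
Solving for L: L^(-1/2) = w/32, so L = (32/w)^(2).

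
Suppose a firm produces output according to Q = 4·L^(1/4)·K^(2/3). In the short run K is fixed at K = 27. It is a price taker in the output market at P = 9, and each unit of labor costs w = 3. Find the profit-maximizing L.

L* = 81

With K = 27, MP_L = (1/4)·4·L^(-3/4)·27^(2/3) = 9·L^(-3/4).
Profit maximization for a price taker requires P·MP_L = w: 9·9·L^(-3/4) = 3.
So L^(-3/4) = 1/27, which gives L = 81.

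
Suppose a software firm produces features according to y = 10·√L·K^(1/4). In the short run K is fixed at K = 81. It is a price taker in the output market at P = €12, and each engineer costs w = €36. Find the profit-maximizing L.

L* = 25

With K = 81, MP_L = (1/2)·10·L^(-1/2)·81^(1/4) = 15·L^(-1/2).
Profit maximization for a price taker requires P·MP_L = w: 12·15·L^(-1/2) = 36.
So L^(-1/2) = 0.2, which gives L = 25.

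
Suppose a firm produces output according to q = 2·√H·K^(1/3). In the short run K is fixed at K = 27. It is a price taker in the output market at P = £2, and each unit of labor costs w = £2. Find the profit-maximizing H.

With K = 27, MP_H = (1/2)·2·H^(-1/2)·27^(1/3) = 3·H^(-1/2).
Profit maximization for a price taker requires P·MP_H = w: 2·3·H^(-1/2) = 2.
So H^(-1/2) = 1/3, which gives H = 9.

H* = 9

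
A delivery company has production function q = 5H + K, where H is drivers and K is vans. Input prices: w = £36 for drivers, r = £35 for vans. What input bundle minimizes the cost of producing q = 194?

H* = 38.8, K* = 0

The inputs are perfect substitutes, so the firm uses whichever has the lower cost per unit of output.
Cost per unit of output via H is 7.2; via K it is 35. H is cheaper.
Producing q = 194 with H alone: H = 38.8, K = 0.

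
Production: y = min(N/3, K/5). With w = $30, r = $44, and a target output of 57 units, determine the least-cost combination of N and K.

With a fixed-proportions technology, the cost-minimizing bundle uses no slack in either input: N/3 = K/5 = y.
So N = 3·57 = 171 and K = 5·57 = 285.

N* = 171, K* = 285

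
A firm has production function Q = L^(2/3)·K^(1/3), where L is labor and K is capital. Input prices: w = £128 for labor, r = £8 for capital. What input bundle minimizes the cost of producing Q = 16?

L* = 8, K* = 64

Cost minimization requires the marginal rate of technical substitution to equal the input-price ratio: MP_L/MP_K = w/r.
Here MP_L/MP_K = (2/3)·(K/L)/(1/3) = 2·(K/L). Setting this equal to 128/8 = 16 gives K = 8L.
Substituting into Q = 16: L^(2/3)·(8L)^(1/3) = 16.
Solving, L = 8 and K = 64.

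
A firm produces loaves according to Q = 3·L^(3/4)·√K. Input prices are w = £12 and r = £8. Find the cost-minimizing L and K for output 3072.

L* = 256, K* = 256

Cost minimization requires the marginal rate of technical substitution to equal the input-price ratio: MP_L/MP_K = w/r.
Here MP_L/MP_K = (3/4)·(K/L)/(1/2) = 1.5·(K/L). Setting this equal to 12/8 = 1.5 gives K = L.
Substituting into Q = 3072: 3·L^(3/4)·(L)^(1/2) = 3072.
Solving, L = 256 and K = 256.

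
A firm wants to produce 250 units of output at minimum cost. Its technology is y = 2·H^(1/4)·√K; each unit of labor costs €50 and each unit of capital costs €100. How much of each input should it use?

H* = 625, K* = 625

Cost minimization requires the marginal rate of technical substitution to equal the input-price ratio: MP_H/MP_K = w/r.
Here MP_H/MP_K = (1/4)·(K/H)/(1/2) = 0.5·(K/H). Setting this equal to 50/100 = 0.5 gives K = H.
Substituting into y = 250: 2·H^(1/4)·(H)^(1/2) = 250.
Solving, H = 625 and K = 625.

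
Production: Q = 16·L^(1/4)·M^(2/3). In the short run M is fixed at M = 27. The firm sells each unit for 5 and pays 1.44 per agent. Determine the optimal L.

With M = 27, MP_L = (1/4)·16·L^(-3/4)·27^(2/3) = 36·L^(-3/4).
Profit maximization for a price taker requires P·MP_L = w: 5·36·L^(-3/4) = 1.44.
So L^(-3/4) = 0.008, which gives L = 625.

L* = 625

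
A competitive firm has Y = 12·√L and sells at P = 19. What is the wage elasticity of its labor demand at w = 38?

ε = -2

MP_L = (1/2)·12·L^(-1/2), so P·MP_L = w gives 114·L^(-1/2) = w.
Solving, L(w) = (114/w)^(2). This is a constant-elasticity form: L ∝ w^(−2), so ε = −2.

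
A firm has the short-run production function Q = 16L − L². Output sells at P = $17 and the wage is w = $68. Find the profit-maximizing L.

The marginal product of L is MP_L = 16 − 2L.
A price-taking firm hires until the value of the marginal product equals the wage: P·MP_L = w, so 17·(16 − 2L) = 68.
Then 16 − 2L = 4, giving L = 6.

L* = 6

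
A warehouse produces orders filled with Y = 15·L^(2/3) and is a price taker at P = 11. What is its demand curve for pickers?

L(w) = 1331000/w³

MP_L = (2/3)·15·L^(-1/3) = 10·L^(-1/3).
Setting P·MP_L = w: 110·L^(-1/3) = w.
Solving for L: L^(-1/3) = w/110, so L = (110/w)^(3).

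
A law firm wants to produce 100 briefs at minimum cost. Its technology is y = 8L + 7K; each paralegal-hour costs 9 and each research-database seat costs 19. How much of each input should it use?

L* = 12.5, K* = 0

The inputs are perfect substitutes, so the firm uses whichever has the lower cost per unit of output.
Cost per unit of output via L is w/8 = 1.125; via K it is r/7 = 19/7. L is cheaper.
Producing y = 100 with L alone: L = 12.5, K = 0.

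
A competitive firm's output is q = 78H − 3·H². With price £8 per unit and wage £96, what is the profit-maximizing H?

The marginal product of H is MP_H = 78 − 6H.
A price-taking firm hires until the value of the marginal product equals the wage: P·MP_H = w, so 8·(78 − 6H) = 96.
Then 78 − 6H = 12, giving H = 11.

H* = 11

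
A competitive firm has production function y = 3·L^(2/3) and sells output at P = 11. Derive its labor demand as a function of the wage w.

L(w) = 10648/w³

MP_L = (2/3)·3·L^(-1/3) = 2·L^(-1/3).
Setting P·MP_L = w: 22·L^(-1/3) = w.
Solving for L: L^(-1/3) = w/22, so L = (22/w)^(3).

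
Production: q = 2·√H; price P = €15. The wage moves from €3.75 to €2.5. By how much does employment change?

ΔH = 20

From P·MP_H = w with MP_H = H^(-1/2), the labor demand is H(w) = (15/w)^(2).
At w = 3.75: H = 16. At w = 2.5: H = 36.
ΔH = 36 − 16 = 20.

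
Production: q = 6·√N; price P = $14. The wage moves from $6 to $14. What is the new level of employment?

From P·MP_N = w with MP_N = 3·N^(-1/2), the labor demand is N(w) = (42/w)^(2).
At w = 6: N = 49. At w = 14: N = 9.

N* = 9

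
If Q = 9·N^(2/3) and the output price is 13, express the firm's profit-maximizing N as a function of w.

MP_N = (2/3)·9·N^(-1/3) = 6·N^(-1/3).
Setting P·MP_N = w: 78·N^(-1/3) = w.
Solving for N: N^(-1/3) = w/78, so N = (78/w)^(3).

N(w) = 474552/w³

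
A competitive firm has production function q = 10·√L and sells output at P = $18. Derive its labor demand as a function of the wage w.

L(w) = 8100/w²

MP_L = (1/2)·10·L^(-1/2) = 5·L^(-1/2).
Setting P·MP_L = w: 90·L^(-1/2) = w.
Solving for L: L^(-1/2) = w/90, so L = (90/w)^(2).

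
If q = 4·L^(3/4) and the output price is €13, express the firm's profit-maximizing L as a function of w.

L(w) = 2313441/w^(4)

MP_L = (3/4)·4·L^(-1/4) = 3·L^(-1/4).
Setting P·MP_L = w: 39·L^(-1/4) = w.
Solving for L: L^(-1/4) = w/39, so L = (39/w)^(4).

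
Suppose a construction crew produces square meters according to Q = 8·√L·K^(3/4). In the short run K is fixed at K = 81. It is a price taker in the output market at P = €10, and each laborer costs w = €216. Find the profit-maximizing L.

L* = 25

With K = 81, MP_L = (1/2)·8·L^(-1/2)·81^(3/4) = 108·L^(-1/2).
Profit maximization for a price taker requires P·MP_L = w: 10·108·L^(-1/2) = 216.
So L^(-1/2) = 0.2, which gives L = 25.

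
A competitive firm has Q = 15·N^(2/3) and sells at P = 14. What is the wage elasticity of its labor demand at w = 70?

ε = -3

MP_N = (2/3)·15·N^(-1/3), so P·MP_N = w gives 140·N^(-1/3) = w.
Solving, N(w) = (140/w)^(3). This is a constant-elasticity form: N ∝ w^(−3), so ε = −3.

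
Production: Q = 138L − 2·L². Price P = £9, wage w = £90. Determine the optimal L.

L* = 32

The marginal product of L is MP_L = 138 − 4L.
A price-taking firm hires until the value of the marginal product equals the wage: P·MP_L = w, so 9·(138 − 4L) = 90.
Then 138 − 4L = 10, giving L = 32.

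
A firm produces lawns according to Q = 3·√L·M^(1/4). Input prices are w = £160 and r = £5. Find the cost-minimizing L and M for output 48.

Cost minimization requires the marginal rate of technical substitution to equal the input-price ratio: MP_L/MP_M = w/r.
Here MP_L/MP_M = (1/2)·(M/L)/(1/4) = 2·(M/L). Setting this equal to 160/5 = 32 gives M = 16L.
Substituting into Q = 48: 3·L^(1/2)·(16L)^(1/4) = 48.
Solving, L = 16 and M = 256.

L* = 16, M* = 256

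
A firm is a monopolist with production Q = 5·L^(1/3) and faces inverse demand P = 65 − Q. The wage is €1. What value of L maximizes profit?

Marginal revenue from the inverse demand is MR = 65 − 2Q.
The marginal product is MP_L = (5/3)·L^(-2/3).
A monopolist hires until marginal revenue product equals the wage: MR·MP_L = w.
At L, Q = 5·L^(1/3). Substituting and solving: (65 − 10·L^(1/3))·(5/3)·L^(-2/3) = 1 gives L = 125.

L* = 125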